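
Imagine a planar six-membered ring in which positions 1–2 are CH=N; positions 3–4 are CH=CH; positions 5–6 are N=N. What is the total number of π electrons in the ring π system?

The p orbitals form a continuous loop: every atom in a ring double bond is sp² and brings one electron to the p orbital; the doubly-bonded nitrogens are pyridine-type — their lone pairs lie in the ring plane, leaving one electron in the p orbital. The ring is fully conjugated.
Adding the contributions, 3 × 2 = 6 from the 3 double-bond units.

6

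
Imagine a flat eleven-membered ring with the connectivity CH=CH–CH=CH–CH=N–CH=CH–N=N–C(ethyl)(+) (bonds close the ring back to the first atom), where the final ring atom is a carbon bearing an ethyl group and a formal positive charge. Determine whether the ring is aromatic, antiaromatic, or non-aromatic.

Check conjugation: every atom in a ring double bond is sp² and brings one electron to the p orbital; the doubly-bonded nitrogens are pyridine-type — their lone pairs lie in the ring plane, leaving one electron in the p orbital; the carbocation has an empty p orbital — every position has a p orbital, so the cyclic π system is continuous.
Adding the contributions, 5 × 2 = 10 from the double-bond units + 0 from the C(ethyl)(+) atom = 10.
Since 10 = 4·2 + 2, the ring meets the 4n+2 criterion.

Aromatic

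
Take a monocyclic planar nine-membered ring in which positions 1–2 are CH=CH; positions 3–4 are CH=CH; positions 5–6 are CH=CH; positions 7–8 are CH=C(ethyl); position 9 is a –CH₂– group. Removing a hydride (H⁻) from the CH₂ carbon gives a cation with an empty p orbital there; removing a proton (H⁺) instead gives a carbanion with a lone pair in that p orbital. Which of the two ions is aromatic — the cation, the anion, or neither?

The anion

In either ion the ring is fully conjugated: every atom, including the new sp² carbon, supplies a p orbital.
Cation: 4 × 2 + 0 = 8 π electrons → 4(2), antiaromatic.
Anion: 4 × 2 + 2 = 10 π electrons → 4(2)+2, aromatic.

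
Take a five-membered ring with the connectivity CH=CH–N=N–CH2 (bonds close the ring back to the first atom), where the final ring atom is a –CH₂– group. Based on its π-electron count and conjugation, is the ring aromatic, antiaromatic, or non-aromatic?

Non-aromatic

The CH2 carbon is saturated: the tetrahedral CH₂ carbon is sp³ and has no p orbital in the ring π system. Conjugation is not continuous around the ring.
Without a continuous loop of overlapping p orbitals the Hückel electron count never comes into play.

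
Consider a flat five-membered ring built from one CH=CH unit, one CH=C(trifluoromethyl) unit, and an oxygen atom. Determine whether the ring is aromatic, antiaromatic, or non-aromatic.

Every ring atom contributes a p orbital perpendicular to the ring (the double-bond atoms are sp², each contributing one p electron; the oxygen donates one lone pair from its p orbital), so the π system is cyclic and fully conjugated.
Adding the contributions, 2 × 2 = 4 from the double-bond units + 2 from the O atom = 6.
That gives a 4n+2 count (6, n = 1).

Aromatic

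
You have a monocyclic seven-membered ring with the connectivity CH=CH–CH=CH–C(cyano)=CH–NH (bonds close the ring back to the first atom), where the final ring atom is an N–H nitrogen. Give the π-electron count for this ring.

8

Every ring atom contributes a p orbital perpendicular to the ring (every atom in a ring double bond is sp² and brings one electron to the p orbital; the pyrrole-type nitrogen donates its lone pair from the p orbital), so the π system is cyclic and fully conjugated.
Counting π electrons: 3 × 2 = 6 from the double-bond units + 2 from the NH atom = 8.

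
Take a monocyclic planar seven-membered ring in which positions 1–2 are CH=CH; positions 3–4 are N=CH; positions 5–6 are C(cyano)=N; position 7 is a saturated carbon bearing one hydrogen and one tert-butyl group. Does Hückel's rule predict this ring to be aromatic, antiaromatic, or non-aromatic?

The CH(tert-butyl) position has four σ bonds — that saturated carbon is sp³ and has no p orbital in the ring π system — so the cyclic conjugation is interrupted.
Hückel's rule only applies to fully conjugated rings, so this one is simply non-aromatic.

Non-aromatic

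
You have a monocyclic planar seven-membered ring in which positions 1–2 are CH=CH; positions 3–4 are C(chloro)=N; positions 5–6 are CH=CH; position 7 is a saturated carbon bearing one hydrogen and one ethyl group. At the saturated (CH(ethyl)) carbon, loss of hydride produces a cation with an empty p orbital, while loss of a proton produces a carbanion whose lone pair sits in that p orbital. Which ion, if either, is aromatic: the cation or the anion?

Once that carbon is sp², every ring atom has a p orbital and both ions are fully conjugated.
Cation: 3 × 2 + 0 = 6 π electrons → 4(1)+2, aromatic.
Anion: 3 × 2 + 2 = 8 π electrons → 4(2), antiaromatic.

The cation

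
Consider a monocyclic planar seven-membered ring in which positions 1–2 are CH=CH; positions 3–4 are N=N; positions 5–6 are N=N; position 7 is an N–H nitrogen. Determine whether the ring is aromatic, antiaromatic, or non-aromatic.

Every ring atom contributes a p orbital perpendicular to the ring (every atom in a ring double bond is sp² and brings one electron to the p orbital; each sp² =N– keeps its lone pair in-plane and puts one electron into the π system; the pyrrole-type nitrogen donates its lone pair from the p orbital), so the π system is cyclic and fully conjugated.
π-electron count: 3 × 2 = 6 from the double-bond units + 2 from the NH atom = 8.
With 8 = 4·2 π electrons, Hückel's rule classifies the planar ring as antiaromatic.

Antiaromatic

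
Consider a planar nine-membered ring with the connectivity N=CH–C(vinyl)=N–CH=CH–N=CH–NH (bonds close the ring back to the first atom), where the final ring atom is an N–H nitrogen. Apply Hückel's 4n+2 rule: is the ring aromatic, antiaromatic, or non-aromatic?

Every ring atom contributes a p orbital perpendicular to the ring (the double-bond atoms are sp², each contributing one p electron; the doubly-bonded nitrogens are pyridine-type — their lone pairs lie in the ring plane, leaving one electron in the p orbital; the pyrrole-type nitrogen donates its lone pair from the p orbital), so the π system is cyclic and fully conjugated.
Counting π electrons: 4 × 2 = 8 from the double-bond units + 2 from the NH atom = 10.
With 10 π electrons (n = 2), the Hückel 4n+2 condition holds.

Aromatic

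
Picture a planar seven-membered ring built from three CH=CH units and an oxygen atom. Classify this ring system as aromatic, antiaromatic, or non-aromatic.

All ring atoms are sp² and supply a p orbital to the ring (the double-bond atoms are sp², each contributing one p electron; the oxygen donates one lone pair from its p orbital); the conjugation is uninterrupted.
Adding the contributions, 3 × 2 = 6 from the double-bond units + 2 from the O atom = 8.
8 is a 4n count (n = 2), so the planar conjugated ring is antiaromatic.

Antiaromatic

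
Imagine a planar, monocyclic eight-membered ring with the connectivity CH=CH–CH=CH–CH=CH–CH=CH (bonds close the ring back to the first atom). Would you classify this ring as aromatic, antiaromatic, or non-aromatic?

The p orbitals form a continuous loop: every atom in a ring double bond is sp² and brings one electron to the p orbital. The ring is fully conjugated.
Counting π electrons: 4 × 2 = 8 from the 4 double-bond units.
8 = 4(2); a planar, fully conjugated 4n system is antiaromatic.
(The species described is cyclooctatetraene.)

Antiaromatic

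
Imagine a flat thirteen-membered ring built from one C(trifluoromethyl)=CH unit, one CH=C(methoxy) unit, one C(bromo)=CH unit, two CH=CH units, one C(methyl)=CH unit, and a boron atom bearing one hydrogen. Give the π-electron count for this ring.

Check conjugation: each doubly-bonded ring atom is sp² with one p-orbital electron; the boron has an empty p orbital — every position has a p orbital, so the cyclic π system is continuous.
Adding the contributions, 6 × 2 = 12 from the double-bond units + 0 from the BH atom = 12.

12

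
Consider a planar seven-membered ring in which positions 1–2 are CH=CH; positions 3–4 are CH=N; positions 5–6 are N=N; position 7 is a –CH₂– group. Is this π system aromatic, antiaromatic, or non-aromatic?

Because the tetrahedral CH₂ carbon is sp³ and has no p orbital in the ring π system at the CH2 position, the π system cannot extend all the way around the ring.
A ring that is not fully conjugated cannot be aromatic or antiaromatic regardless of its π-electron count.

Non-aromatic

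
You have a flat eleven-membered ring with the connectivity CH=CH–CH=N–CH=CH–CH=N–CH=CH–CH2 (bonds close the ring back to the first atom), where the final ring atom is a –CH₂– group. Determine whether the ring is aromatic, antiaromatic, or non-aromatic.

Non-aromatic

At the CH2 position, the tetrahedral CH₂ carbon is sp³ and has no p orbital in the ring π system; the ring's p-orbital overlap is broken there.
A ring that is not fully conjugated cannot be aromatic or antiaromatic regardless of its π-electron count.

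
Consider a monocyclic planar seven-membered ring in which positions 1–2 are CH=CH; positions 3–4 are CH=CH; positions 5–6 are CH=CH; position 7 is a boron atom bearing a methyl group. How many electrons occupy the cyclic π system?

All ring atoms are sp² and supply a p orbital to the ring (the double-bond atoms are sp², each contributing one p electron; the boron has an empty p orbital); the conjugation is uninterrupted.
π-electron count: 3 × 2 = 6 from the double-bond units + 0 from the B(methyl) atom = 6.

6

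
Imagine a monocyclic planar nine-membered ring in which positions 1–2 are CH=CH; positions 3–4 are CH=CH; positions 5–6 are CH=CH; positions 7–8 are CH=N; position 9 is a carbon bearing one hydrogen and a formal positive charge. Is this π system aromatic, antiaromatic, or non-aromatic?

Antiaromatic

The p orbitals form a continuous loop: every atom in a ring double bond is sp² and brings one electron to the p orbital; the doubly-bonded nitrogens are pyridine-type — their lone pairs lie in the ring plane, leaving one electron in the p orbital; the carbocation has an empty p orbital. The ring is fully conjugated.
π-electron count: 4 × 2 = 8 from the double-bond units + 0 from the CH(+) atom = 8.
A 4n π count (8, n = 2) in a planar conjugated ring means antiaromatic.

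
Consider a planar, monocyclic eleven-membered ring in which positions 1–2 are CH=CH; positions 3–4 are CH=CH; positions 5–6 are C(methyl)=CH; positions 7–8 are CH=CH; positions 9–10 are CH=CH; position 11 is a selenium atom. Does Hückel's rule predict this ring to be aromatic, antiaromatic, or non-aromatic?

Check conjugation: the double-bond atoms are sp², each contributing one p electron; the selenium donates one lone pair from its p orbital — every position has a p orbital, so the cyclic π system is continuous.
Adding the contributions, 5 × 2 = 10 from the double-bond units + 2 from the Se atom = 12.
With 12 = 4·3 π electrons, Hückel's rule classifies the planar ring as antiaromatic.

Antiaromatic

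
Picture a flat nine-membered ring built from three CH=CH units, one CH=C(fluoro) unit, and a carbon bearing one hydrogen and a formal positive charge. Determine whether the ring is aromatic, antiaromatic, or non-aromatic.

All ring atoms are sp² and supply a p orbital to the ring (the double-bond atoms are sp², each contributing one p electron; the carbocation has an empty p orbital); the conjugation is uninterrupted.
Counting π electrons: 4 × 2 = 8 from the double-bond units + 0 from the CH(+) atom = 8.
8 = 4(2); a planar, fully conjugated 4n system is antiaromatic.

Antiaromatic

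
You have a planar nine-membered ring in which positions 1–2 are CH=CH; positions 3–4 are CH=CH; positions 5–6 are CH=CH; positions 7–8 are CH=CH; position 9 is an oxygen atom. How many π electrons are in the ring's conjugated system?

10

All ring atoms are sp² and supply a p orbital to the ring (the double-bond atoms are sp², each contributing one p electron; the oxygen donates one lone pair from its p orbital); the conjugation is uninterrupted.
Tallying contributions gives 4 × 2 = 8 from the double-bond units + 2 from the O atom = 10.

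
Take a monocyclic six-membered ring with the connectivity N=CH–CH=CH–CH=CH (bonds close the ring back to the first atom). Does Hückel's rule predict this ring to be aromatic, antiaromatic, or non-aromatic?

Every ring atom contributes a p orbital perpendicular to the ring (the double-bond atoms are sp², each contributing one p electron; the doubly-bonded nitrogens are pyridine-type — their lone pairs lie in the ring plane, leaving one electron in the p orbital), so the π system is cyclic and fully conjugated.
π-electron count: 3 × 2 = 6 from the 3 double-bond units.
With 6 π electrons (n = 1), the Hückel 4n+2 condition holds.

Aromatic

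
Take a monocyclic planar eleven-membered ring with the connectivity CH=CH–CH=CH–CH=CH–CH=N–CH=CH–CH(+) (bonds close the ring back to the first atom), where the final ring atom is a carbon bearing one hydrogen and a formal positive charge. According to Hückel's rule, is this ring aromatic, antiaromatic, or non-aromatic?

Aromatic

Check conjugation: every atom in a ring double bond is sp² and brings one electron to the p orbital; each sp² =N– keeps its lone pair in-plane and puts one electron into the π system; the carbocation has an empty p orbital — every position has a p orbital, so the cyclic π system is continuous.
Tallying contributions gives 5 × 2 = 10 from the double-bond units + 0 from the CH(+) atom = 10.
With 10 π electrons (n = 2), the Hückel 4n+2 condition holds.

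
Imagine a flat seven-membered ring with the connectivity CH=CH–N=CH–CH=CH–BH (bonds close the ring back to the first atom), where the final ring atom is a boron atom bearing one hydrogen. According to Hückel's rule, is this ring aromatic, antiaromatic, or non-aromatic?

All ring atoms are sp² and supply a p orbital to the ring (the double-bond atoms are sp², each contributing one p electron; each sp² =N– keeps its lone pair in-plane and puts one electron into the π system; the boron has an empty p orbital); the conjugation is uninterrupted.
Adding the contributions, 3 × 2 = 6 from the double-bond units + 0 from the BH atom = 6.
6 = 4(1) + 2, which satisfies Hückel's 4n+2 rule.

Aromatic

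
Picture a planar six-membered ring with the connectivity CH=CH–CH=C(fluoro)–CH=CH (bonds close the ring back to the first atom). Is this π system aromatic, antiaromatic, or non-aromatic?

Aromatic

All ring atoms are sp² and supply a p orbital to the ring (the double-bond atoms are sp², each contributing one p electron); the conjugation is uninterrupted.
Counting π electrons: 3 × 2 = 6 from the 3 double-bond units.
6 = 4(1) + 2, which satisfies Hückel's 4n+2 rule.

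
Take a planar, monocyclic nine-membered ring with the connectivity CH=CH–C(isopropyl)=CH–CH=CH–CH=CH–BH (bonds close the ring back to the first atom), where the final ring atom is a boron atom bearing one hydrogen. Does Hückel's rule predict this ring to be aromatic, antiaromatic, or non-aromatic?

The p orbitals form a continuous loop: the double-bond atoms are sp², each contributing one p electron; the boron has an empty p orbital. The ring is fully conjugated.
π-electron count: 4 × 2 = 8 from the double-bond units + 0 from the BH atom = 8.
With 8 = 4·2 π electrons, Hückel's rule classifies the planar ring as antiaromatic.

Antiaromatic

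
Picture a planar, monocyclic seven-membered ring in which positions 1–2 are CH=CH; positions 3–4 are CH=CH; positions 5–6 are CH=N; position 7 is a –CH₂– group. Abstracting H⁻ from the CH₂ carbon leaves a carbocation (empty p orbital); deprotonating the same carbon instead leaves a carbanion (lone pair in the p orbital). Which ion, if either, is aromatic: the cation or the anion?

The cation

In either ion the ring is fully conjugated: every atom, including the new sp² carbon, supplies a p orbital.
Cation: 3 × 2 + 0 = 6 π electrons → 4(1)+2, aromatic.
Anion: 3 × 2 + 2 = 8 π electrons → 4(2), antiaromatic.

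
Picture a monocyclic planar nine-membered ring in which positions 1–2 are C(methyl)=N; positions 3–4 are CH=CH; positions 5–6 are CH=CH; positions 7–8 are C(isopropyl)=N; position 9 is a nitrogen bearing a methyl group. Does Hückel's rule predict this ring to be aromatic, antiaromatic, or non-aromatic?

Aromatic

The p orbitals form a continuous loop: the double-bond atoms are sp², each contributing one p electron; each =N– nitrogen is pyridine-type (lone pair in the sp² plane, one electron in the p orbital); the pyrrole-type nitrogen donates its lone pair from the p orbital. The ring is fully conjugated.
π-electron count: 4 × 2 = 8 from the double-bond units + 2 from the N(methyl) atom = 10.
Since 10 = 4·2 + 2, the ring meets the 4n+2 criterion.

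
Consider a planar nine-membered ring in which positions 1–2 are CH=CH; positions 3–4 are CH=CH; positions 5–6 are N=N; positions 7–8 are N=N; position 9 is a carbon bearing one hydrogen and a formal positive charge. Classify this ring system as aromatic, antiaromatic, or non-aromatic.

Antiaromatic

All ring atoms are sp² and supply a p orbital to the ring (every atom in a ring double bond is sp² and brings one electron to the p orbital; each =N– nitrogen is pyridine-type (lone pair in the sp² plane, one electron in the p orbital); the carbocation has an empty p orbital); the conjugation is uninterrupted.
Counting π electrons: 4 × 2 = 8 from the double-bond units + 0 from the CH(+) atom = 8.
A 4n π count (8, n = 2) in a planar conjugated ring means antiaromatic.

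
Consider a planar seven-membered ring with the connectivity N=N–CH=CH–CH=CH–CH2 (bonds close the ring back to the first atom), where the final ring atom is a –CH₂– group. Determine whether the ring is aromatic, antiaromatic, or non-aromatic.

Non-aromatic

The CH2 carbon is saturated: the tetrahedral CH₂ carbon is sp³ and has no p orbital in the ring π system. Conjugation is not continuous around the ring.
Without a continuous loop of overlapping p orbitals the Hückel electron count never comes into play.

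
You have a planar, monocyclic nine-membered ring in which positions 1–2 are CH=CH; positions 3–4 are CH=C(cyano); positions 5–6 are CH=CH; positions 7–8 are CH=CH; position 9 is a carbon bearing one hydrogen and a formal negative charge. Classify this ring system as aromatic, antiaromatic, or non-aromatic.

Every ring atom contributes a p orbital perpendicular to the ring (every atom in a ring double bond is sp² and brings one electron to the p orbital; the carbanion's lone pair occupies the p orbital), so the π system is cyclic and fully conjugated.
Tallying contributions gives 4 × 2 = 8 from the double-bond units + 2 from the CH(-) atom = 10.
That gives a 4n+2 count (10, n = 2).

Aromatic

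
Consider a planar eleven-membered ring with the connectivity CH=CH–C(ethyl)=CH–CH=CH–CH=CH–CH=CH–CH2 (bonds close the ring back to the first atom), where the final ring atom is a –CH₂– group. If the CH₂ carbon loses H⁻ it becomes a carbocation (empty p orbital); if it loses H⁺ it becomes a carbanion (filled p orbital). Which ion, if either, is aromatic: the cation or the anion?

The cation

In either ion the ring is fully conjugated: every atom, including the new sp² carbon, supplies a p orbital.
Cation: 5 × 2 + 0 = 10 π electrons → 4(2)+2, aromatic.
Anion: 5 × 2 + 2 = 12 π electrons → 4(3), antiaromatic.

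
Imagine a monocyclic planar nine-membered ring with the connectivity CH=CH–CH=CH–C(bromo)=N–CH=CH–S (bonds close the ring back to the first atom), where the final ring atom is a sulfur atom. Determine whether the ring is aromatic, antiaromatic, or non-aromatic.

Aromatic

The p orbitals form a continuous loop: the double-bond atoms are sp², each contributing one p electron; each =N– nitrogen is pyridine-type (lone pair in the sp² plane, one electron in the p orbital); the sulfur donates one lone pair from its p orbital. The ring is fully conjugated.
Tallying contributions gives 4 × 2 = 8 from the double-bond units + 2 from the S atom = 10.
That gives a 4n+2 count (10, n = 2).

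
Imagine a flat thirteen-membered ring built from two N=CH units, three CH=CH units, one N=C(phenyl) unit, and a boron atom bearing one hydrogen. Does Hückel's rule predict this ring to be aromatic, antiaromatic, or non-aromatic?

Every ring atom contributes a p orbital perpendicular to the ring (the double-bond atoms are sp², each contributing one p electron; each sp² =N– keeps its lone pair in-plane and puts one electron into the π system; the boron has an empty p orbital), so the π system is cyclic and fully conjugated.
Counting π electrons: 6 × 2 = 12 from the double-bond units + 0 from the BH atom = 12.
12 = 4(3); a planar, fully conjugated 4n system is antiaromatic.

Antiaromatic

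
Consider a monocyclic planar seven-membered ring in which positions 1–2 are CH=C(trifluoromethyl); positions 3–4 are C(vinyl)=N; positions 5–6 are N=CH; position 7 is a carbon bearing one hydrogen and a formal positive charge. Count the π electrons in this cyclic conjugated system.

6

Check conjugation: the double-bond atoms are sp², each contributing one p electron; the doubly-bonded nitrogens are pyridine-type — their lone pairs lie in the ring plane, leaving one electron in the p orbital; the carbocation has an empty p orbital — every position has a p orbital, so the cyclic π system is continuous.
Adding the contributions, 3 × 2 = 6 from the double-bond units + 0 from the CH(+) atom = 6.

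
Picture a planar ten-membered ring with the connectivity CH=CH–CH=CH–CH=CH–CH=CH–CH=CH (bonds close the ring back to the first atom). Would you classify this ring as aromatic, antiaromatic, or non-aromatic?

Every ring atom contributes a p orbital perpendicular to the ring (each doubly-bonded ring atom is sp² with one p-orbital electron), so the π system is cyclic and fully conjugated.
Adding the contributions, 5 × 2 = 10 from the 5 double-bond units.
10 = 4(2) + 2, which satisfies Hückel's 4n+2 rule.

Aromatic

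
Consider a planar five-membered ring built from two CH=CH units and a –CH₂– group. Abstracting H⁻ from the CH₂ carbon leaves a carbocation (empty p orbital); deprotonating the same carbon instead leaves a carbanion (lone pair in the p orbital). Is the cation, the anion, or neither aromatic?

In both ions every ring atom is sp² and contributes a p orbital, so both rings are fully conjugated.
Cation: 2 × 2 + 0 = 4 π electrons → 4(1), antiaromatic.
Anion: 2 × 2 + 2 = 6 π electrons → 4(1)+2, aromatic.

The anion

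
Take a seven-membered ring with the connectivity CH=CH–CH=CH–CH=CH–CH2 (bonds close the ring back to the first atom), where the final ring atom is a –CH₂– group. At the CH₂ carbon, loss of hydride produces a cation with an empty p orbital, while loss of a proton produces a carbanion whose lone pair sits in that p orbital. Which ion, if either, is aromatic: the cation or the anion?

Both ions have a continuous loop of p orbitals — each ring atom is sp².
Cation: 3 × 2 + 0 = 6 π electrons → 4(1)+2, aromatic.
Anion: 3 × 2 + 2 = 8 π electrons → 4(2), antiaromatic.

The cation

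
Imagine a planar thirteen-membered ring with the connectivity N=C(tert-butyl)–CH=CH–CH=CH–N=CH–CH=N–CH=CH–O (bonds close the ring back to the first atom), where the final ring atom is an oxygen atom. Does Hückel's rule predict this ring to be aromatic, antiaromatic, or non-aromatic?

Aromatic

The p orbitals form a continuous loop: each doubly-bonded ring atom is sp² with one p-orbital electron; the doubly-bonded nitrogens are pyridine-type — their lone pairs lie in the ring plane, leaving one electron in the p orbital; the oxygen donates one lone pair from its p orbital. The ring is fully conjugated.
π-electron count: 6 × 2 = 12 from the double-bond units + 2 from the O atom = 14.
14 = 4(3) + 2, which satisfies Hückel's 4n+2 rule.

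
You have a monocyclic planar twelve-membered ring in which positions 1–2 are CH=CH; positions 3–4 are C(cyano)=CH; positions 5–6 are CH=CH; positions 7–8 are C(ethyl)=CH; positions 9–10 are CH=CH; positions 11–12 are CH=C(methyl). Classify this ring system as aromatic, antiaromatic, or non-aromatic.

Every ring atom contributes a p orbital perpendicular to the ring (the double-bond atoms are sp², each contributing one p electron), so the π system is cyclic and fully conjugated.
Tallying contributions gives 6 × 2 = 12 from the 6 double-bond units.
A 4n π count (12, n = 3) in a planar conjugated ring means antiaromatic.

Antiaromatic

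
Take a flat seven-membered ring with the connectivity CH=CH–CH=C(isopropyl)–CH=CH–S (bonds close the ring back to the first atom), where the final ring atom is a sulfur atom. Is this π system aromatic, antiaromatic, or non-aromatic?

Antiaromatic

All ring atoms are sp² and supply a p orbital to the ring (each doubly-bonded ring atom is sp² with one p-orbital electron; the sulfur donates one lone pair from its p orbital); the conjugation is uninterrupted.
π-electron count: 3 × 2 = 6 from the double-bond units + 2 from the S atom = 8.
With 8 = 4·2 π electrons, Hückel's rule classifies the planar ring as antiaromatic.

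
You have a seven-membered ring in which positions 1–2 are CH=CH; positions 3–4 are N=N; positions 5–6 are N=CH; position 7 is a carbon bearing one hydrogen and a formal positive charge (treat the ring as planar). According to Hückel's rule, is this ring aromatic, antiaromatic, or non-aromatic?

All ring atoms are sp² and supply a p orbital to the ring (each doubly-bonded ring atom is sp² with one p-orbital electron; each =N– nitrogen is pyridine-type (lone pair in the sp² plane, one electron in the p orbital); the carbocation has an empty p orbital); the conjugation is uninterrupted.
Adding the contributions, 3 × 2 = 6 from the double-bond units + 0 from the CH(+) atom = 6.
With 6 π electrons (n = 1), the Hückel 4n+2 condition holds.

Aromatic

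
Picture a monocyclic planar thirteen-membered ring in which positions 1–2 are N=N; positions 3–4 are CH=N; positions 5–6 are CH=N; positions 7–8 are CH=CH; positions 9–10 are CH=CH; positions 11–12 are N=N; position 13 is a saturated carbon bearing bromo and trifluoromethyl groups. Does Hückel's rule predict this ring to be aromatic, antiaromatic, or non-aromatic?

Non-aromatic

The C(bromo)(trifluoromethyl) position has four σ bonds — that saturated carbon is sp³ and has no p orbital in the ring π system — so the cyclic conjugation is interrupted.
Hückel's rule only applies to fully conjugated rings, so this one is simply non-aromatic.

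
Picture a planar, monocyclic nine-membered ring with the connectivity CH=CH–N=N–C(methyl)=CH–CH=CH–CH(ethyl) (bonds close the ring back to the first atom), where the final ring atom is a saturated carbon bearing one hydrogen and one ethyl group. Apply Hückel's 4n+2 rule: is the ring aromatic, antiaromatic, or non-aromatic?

Non-aromatic

At the CH(ethyl) position, that saturated carbon is sp³ and has no p orbital in the ring π system; the ring's p-orbital overlap is broken there.
Without a continuous loop of overlapping p orbitals the Hückel electron count never comes into play.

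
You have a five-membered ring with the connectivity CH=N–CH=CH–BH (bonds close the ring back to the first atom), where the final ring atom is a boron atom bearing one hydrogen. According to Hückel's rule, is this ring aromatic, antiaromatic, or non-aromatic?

Antiaromatic

The p orbitals form a continuous loop: the double-bond atoms are sp², each contributing one p electron; the doubly-bonded nitrogens are pyridine-type — their lone pairs lie in the ring plane, leaving one electron in the p orbital; the boron has an empty p orbital. The ring is fully conjugated.
Counting π electrons: 2 × 2 = 4 from the double-bond units + 0 from the BH atom = 4.
4 = 4(1); a planar, fully conjugated 4n system is antiaromatic.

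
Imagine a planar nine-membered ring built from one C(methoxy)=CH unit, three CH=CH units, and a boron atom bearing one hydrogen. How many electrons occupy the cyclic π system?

The p orbitals form a continuous loop: each doubly-bonded ring atom is sp² with one p-orbital electron; the boron has an empty p orbital. The ring is fully conjugated.
Counting π electrons: 4 × 2 = 8 from the double-bond units + 0 from the BH atom = 8.

8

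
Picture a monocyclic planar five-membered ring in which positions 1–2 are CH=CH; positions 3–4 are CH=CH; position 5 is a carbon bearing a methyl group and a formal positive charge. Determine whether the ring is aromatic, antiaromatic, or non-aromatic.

Antiaromatic

The p orbitals form a continuous loop: the double-bond atoms are sp², each contributing one p electron; the carbocation has an empty p orbital. The ring is fully conjugated.
Tallying contributions gives 2 × 2 = 4 from the double-bond units + 0 from the C(methyl)(+) atom = 4.
A 4n π count (4, n = 1) in a planar conjugated ring means antiaromatic.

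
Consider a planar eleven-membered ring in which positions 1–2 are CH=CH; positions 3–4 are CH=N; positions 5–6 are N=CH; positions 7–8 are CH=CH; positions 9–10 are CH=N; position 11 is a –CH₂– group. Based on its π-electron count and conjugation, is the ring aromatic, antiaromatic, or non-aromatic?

Non-aromatic

At the CH2 position, the tetrahedral CH₂ carbon is sp³ and has no p orbital in the ring π system; the ring's p-orbital overlap is broken there.
A ring that is not fully conjugated cannot be aromatic or antiaromatic regardless of its π-electron count.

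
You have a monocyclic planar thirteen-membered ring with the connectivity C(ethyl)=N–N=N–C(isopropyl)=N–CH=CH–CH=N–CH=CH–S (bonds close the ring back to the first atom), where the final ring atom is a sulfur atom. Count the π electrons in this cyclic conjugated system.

14

Check conjugation: the double-bond atoms are sp², each contributing one p electron; the doubly-bonded nitrogens are pyridine-type — their lone pairs lie in the ring plane, leaving one electron in the p orbital; the sulfur donates one lone pair from its p orbital — every position has a p orbital, so the cyclic π system is continuous.
Adding the contributions, 6 × 2 = 12 from the double-bond units + 2 from the S atom = 14.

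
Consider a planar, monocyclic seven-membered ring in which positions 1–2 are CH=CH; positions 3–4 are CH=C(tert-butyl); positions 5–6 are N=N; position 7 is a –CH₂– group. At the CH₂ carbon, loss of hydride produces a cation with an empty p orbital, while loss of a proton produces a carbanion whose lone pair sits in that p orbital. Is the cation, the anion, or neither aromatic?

Once that carbon is sp², every ring atom has a p orbital and both ions are fully conjugated.
Cation: 3 × 2 + 0 = 6 π electrons → 4(1)+2, aromatic.
Anion: 3 × 2 + 2 = 8 π electrons → 4(2), antiaromatic.

The cation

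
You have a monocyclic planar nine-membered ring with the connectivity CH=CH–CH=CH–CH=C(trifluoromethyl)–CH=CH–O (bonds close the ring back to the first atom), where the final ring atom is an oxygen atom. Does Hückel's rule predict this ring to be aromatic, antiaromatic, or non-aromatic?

Check conjugation: each doubly-bonded ring atom is sp² with one p-orbital electron; the oxygen donates one lone pair from its p orbital — every position has a p orbital, so the cyclic π system is continuous.
Tallying contributions gives 4 × 2 = 8 from the double-bond units + 2 from the O atom = 10.
With 10 π electrons (n = 2), the Hückel 4n+2 condition holds.

Aromatic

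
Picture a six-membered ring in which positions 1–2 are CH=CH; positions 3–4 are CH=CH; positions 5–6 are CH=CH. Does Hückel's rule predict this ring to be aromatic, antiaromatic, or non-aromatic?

Aromatic

Every ring atom contributes a p orbital perpendicular to the ring (every atom in a ring double bond is sp² and brings one electron to the p orbital), so the π system is cyclic and fully conjugated.
Tallying contributions gives 3 × 2 = 6 from the 3 double-bond units.
Since 6 = 4·1 + 2, the ring meets the 4n+2 criterion.
(The species described is benzene.)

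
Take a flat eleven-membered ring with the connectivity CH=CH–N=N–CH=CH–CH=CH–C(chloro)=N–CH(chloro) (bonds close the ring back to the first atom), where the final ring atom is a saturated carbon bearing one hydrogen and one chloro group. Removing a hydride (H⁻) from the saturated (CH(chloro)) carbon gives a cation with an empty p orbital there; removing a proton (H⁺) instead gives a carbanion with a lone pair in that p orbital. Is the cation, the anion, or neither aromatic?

In either ion the ring is fully conjugated: every atom, including the new sp² carbon, supplies a p orbital.
Cation: 5 × 2 + 0 = 10 π electrons → 4(2)+2, aromatic.
Anion: 5 × 2 + 2 = 12 π electrons → 4(3), antiaromatic.

The cation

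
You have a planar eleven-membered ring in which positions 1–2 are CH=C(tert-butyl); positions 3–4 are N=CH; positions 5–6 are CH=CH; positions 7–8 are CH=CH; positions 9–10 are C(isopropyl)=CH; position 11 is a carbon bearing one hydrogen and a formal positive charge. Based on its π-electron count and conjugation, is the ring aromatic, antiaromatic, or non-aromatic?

All ring atoms are sp² and supply a p orbital to the ring (each doubly-bonded ring atom is sp² with one p-orbital electron; the doubly-bonded nitrogens are pyridine-type — their lone pairs lie in the ring plane, leaving one electron in the p orbital; the carbocation has an empty p orbital); the conjugation is uninterrupted.
π-electron count: 5 × 2 = 10 from the double-bond units + 0 from the CH(+) atom = 10.
10 = 4(2) + 2, which satisfies Hückel's 4n+2 rule.

Aromatic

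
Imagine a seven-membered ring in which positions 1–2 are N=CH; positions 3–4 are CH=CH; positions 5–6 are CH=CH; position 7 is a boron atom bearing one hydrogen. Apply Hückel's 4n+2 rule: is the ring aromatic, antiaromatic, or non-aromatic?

Check conjugation: each doubly-bonded ring atom is sp² with one p-orbital electron; the doubly-bonded nitrogens are pyridine-type — their lone pairs lie in the ring plane, leaving one electron in the p orbital; the boron has an empty p orbital — every position has a p orbital, so the cyclic π system is continuous.
Tallying contributions gives 3 × 2 = 6 from the double-bond units + 0 from the BH atom = 6.
With 6 π electrons (n = 1), the Hückel 4n+2 condition holds.

Aromatic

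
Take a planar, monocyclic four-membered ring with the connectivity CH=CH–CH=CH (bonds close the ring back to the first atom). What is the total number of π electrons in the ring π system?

Every ring atom contributes a p orbital perpendicular to the ring (each doubly-bonded ring atom is sp² with one p-orbital electron), so the π system is cyclic and fully conjugated.
Counting π electrons: 2 × 2 = 4 from the 2 double-bond units.
(The species described is cyclobutadiene.)

4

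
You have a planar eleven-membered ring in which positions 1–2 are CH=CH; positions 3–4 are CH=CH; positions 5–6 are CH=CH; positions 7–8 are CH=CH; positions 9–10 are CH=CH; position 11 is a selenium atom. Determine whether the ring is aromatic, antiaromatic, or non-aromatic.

Antiaromatic

Check conjugation: every atom in a ring double bond is sp² and brings one electron to the p orbital; the selenium donates one lone pair from its p orbital — every position has a p orbital, so the cyclic π system is continuous.
Tallying contributions gives 5 × 2 = 10 from the double-bond units + 2 from the Se atom = 12.
A 4n π count (12, n = 3) in a planar conjugated ring means antiaromatic.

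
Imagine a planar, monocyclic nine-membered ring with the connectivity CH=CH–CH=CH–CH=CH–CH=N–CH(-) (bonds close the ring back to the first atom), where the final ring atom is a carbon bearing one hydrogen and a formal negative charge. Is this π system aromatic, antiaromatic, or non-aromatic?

Aromatic

All ring atoms are sp² and supply a p orbital to the ring (each doubly-bonded ring atom is sp² with one p-orbital electron; each =N– nitrogen is pyridine-type (lone pair in the sp² plane, one electron in the p orbital); the carbanion's lone pair occupies the p orbital); the conjugation is uninterrupted.
π-electron count: 4 × 2 = 8 from the double-bond units + 2 from the CH(-) atom = 10.
10 = 4(2) + 2, which satisfies Hückel's 4n+2 rule.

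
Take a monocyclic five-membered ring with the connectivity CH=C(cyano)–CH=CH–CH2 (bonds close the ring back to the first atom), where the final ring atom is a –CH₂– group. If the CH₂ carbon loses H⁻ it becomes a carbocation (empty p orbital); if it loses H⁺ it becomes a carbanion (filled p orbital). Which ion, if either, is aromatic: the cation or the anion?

In either ion the ring is fully conjugated: every atom, including the new sp² carbon, supplies a p orbital.
Cation: 2 × 2 + 0 = 4 π electrons → 4(1), antiaromatic.
Anion: 2 × 2 + 2 = 6 π electrons → 4(1)+2, aromatic.

The anion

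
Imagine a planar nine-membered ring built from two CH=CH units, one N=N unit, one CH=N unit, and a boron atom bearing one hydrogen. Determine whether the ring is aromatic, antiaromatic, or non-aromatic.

All ring atoms are sp² and supply a p orbital to the ring (the double-bond atoms are sp², each contributing one p electron; each =N– nitrogen is pyridine-type (lone pair in the sp² plane, one electron in the p orbital); the boron has an empty p orbital); the conjugation is uninterrupted.
Tallying contributions gives 4 × 2 = 8 from the double-bond units + 0 from the BH atom = 8.
8 is a 4n count (n = 2), so the planar conjugated ring is antiaromatic.

Antiaromatic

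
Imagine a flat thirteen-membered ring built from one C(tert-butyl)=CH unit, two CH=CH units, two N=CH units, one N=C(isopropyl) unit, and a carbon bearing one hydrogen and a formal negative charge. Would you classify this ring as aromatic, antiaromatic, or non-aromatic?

Every ring atom contributes a p orbital perpendicular to the ring (each doubly-bonded ring atom is sp² with one p-orbital electron; each =N– nitrogen is pyridine-type (lone pair in the sp² plane, one electron in the p orbital); the carbanion's lone pair occupies the p orbital), so the π system is cyclic and fully conjugated.
Counting π electrons: 6 × 2 = 12 from the double-bond units + 2 from the CH(-) atom = 14.
That gives a 4n+2 count (14, n = 3).

Aromatic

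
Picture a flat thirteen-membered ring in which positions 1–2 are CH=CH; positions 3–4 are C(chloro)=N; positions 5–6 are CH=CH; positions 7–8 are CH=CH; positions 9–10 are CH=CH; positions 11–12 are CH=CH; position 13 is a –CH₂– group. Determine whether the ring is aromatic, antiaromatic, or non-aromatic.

The CH2 position has four σ bonds — the tetrahedral CH₂ carbon is sp³ and has no p orbital in the ring π system — so the cyclic conjugation is interrupted.
Hückel's rule only applies to fully conjugated rings, so this one is simply non-aromatic.

Non-aromatic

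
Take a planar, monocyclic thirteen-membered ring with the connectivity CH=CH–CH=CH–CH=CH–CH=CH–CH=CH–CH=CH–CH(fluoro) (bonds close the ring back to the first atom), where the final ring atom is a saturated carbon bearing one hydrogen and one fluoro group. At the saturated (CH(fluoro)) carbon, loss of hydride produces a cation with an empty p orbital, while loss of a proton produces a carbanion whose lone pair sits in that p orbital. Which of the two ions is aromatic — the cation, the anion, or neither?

In both ions every ring atom is sp² and contributes a p orbital, so both rings are fully conjugated.
Cation: 6 × 2 + 0 = 12 π electrons → 4(3), antiaromatic.
Anion: 6 × 2 + 2 = 14 π electrons → 4(3)+2, aromatic.

The anion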